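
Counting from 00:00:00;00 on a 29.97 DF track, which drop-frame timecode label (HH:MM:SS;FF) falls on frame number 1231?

00:00:41;01

Each 10-minute DF block holds 10 × 60 × 30 − 9 × 2 = 17982 frames. 1231 ÷ 17982 → 0 full blocks, remainder 1231.
Within the partial block the first minute is 1800 frames and each further minute 1798, so 0 further minute boundaries passed. Total skipped labels = 18 × 0 + 2 × 0 = 0.
Non-drop label index = 1231 + 0 = 1231; at 30 labels/s that is 00:00:41:01, i.e. DF 00:00:41;01.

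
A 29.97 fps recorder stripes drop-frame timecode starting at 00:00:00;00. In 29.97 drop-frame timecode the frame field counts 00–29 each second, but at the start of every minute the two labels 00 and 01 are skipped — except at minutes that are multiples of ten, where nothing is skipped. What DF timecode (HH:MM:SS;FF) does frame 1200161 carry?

11:07:25;13

Each 10-minute DF block holds 10 × 60 × 30 − 9 × 2 = 17982 frames. 1200161 ÷ 17982 → 66 full blocks, remainder 13349.
Within the partial block the first minute is 1800 frames and each further minute 1798, so 7 further minute boundaries passed. Total skipped labels = 18 × 66 + 2 × 7 = 1202.
Non-drop label index = 1200161 + 1202 = 1201363; at 30 labels/s that is 11:07:25:13, i.e. DF 11:07:25;13.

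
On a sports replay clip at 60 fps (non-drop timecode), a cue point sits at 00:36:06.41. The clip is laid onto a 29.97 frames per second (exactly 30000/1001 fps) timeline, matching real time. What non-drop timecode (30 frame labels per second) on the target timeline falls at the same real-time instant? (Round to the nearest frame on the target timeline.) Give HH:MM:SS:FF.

00:36:04:16

Source frame index: (0×3600 + 36×60 + 6) × 60 + 41 = 130001.
Real time: 130001 / (60) = 130001/60 s.
Target frame: (130001/60) × (30000/1001) = 65000500/1001 ≈ 64935.564 → 64936.
At 30 labels/s: frame 64936 → 00:36:04:16.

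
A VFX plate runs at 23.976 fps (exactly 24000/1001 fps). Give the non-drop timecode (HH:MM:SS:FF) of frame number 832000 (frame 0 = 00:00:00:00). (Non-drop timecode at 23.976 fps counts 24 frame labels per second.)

832000 ÷ 24 = 34666 full seconds, remainder 16 frames.
34666 s = 9 h 37 min 46 s.
Timecode: 09:37:46:16.

09:37:46:16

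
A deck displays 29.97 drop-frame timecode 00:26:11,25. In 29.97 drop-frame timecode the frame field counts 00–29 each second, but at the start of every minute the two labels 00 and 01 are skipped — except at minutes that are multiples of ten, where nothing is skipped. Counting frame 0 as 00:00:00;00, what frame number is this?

As if non-drop at 30 labels/s: (0 × 3600 + 26 × 60 + 11) × 30 + 25 = 47155.
Minute boundaries passed: 26; those not divisible by 10: 26 − 2 = 24; dropped labels = 2 × 24 = 48.
Actual frame index = 47155 − 48 = 47107.

47107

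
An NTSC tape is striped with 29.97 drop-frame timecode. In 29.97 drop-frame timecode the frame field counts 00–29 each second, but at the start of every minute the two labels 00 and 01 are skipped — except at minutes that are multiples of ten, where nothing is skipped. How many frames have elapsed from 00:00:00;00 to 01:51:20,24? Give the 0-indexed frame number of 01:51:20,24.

Complete 10-minute blocks: 11, each 17982 frames → 197802.
Remaining 1 whole minute in the current block: 1800 + 0 × 1798 = 1800 frames.
Within the current minute: 20 × 30 + 24 − 2 = 622 (labels ;00/;01 skipped at this minute). Total = 197802 + 1800 + 622 = 200224.

200224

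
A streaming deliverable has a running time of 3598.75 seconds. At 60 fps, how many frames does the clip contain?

Frames = 3598.75 × 60 = 215925.

215925 frames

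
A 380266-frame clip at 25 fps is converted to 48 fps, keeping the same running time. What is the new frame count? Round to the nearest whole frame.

Frames at target rate = 380266 × (48) / (25) = 18252768/25 ≈ 730110.720.
Nearest whole frame: 730111.

730111 frames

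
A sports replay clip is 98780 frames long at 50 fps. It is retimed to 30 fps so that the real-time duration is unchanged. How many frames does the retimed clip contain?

59268 frames

Target frames = source frames × (target rate / source rate) = 98780 × (30)/(50) = 98780 × 3/5 = 59268.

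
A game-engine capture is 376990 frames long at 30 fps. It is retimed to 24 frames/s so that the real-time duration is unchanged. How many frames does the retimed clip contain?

Target frames = source frames × (target rate / source rate) = 376990 × (24)/(30) = 376990 × 4/5 = 301592.

301592 frames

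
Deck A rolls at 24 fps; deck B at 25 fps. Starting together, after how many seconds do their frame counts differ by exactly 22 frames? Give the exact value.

22 seconds

The gap grows by |25 − 24| = 1 frame per second.
Time for a 22-frame gap: 22 ÷ (1) = 22 s.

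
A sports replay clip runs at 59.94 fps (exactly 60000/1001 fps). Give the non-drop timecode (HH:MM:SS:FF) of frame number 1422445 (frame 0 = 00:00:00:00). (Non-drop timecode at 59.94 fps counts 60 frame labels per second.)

1422445 ÷ 60 = 23707 full seconds, remainder 25 frames.
23707 s = 6 h 35 min 7 s.
Timecode: 06:35:07:25.

06:35:07:25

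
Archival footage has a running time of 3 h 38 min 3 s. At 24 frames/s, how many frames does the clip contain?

3 h 38 min 3 s = 13083 s.
Frames = 13083 × 24 = 313992.

313992 frames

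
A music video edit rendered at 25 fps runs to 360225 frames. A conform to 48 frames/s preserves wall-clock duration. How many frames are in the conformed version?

Target frames = source frames × (target rate / source rate) = 360225 × (48)/(25) = 360225 × 48/25 = 691632.

691632 frames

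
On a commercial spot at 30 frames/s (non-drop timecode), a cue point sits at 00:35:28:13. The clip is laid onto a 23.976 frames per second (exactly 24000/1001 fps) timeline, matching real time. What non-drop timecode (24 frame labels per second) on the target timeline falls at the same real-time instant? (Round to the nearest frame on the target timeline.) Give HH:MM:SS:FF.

00:35:26:07

Source frame index: (0×3600 + 35×60 + 28) × 30 + 13 = 63853.
Real time: 63853 / (30) = 63853/30 s.
Target frame: (63853/30) × (24000/1001) = 51082400/1001 ≈ 51031.369 → 51031.
At 24 labels/s: frame 51031 → 00:35:26:07.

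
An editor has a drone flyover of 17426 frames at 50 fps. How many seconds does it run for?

348.52 seconds

Running time = 17426 / (50) = 348.52 s.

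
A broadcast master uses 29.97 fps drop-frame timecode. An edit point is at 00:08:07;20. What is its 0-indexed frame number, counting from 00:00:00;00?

14614

Complete 10-minute blocks: 0, each 17982 frames → 0.
Remaining 8 whole minutes in the current block: 1800 + 7 × 1798 = 14386 frames.
Within the current minute: 7 × 30 + 20 − 2 = 228 (labels ;00/;01 skipped at this minute). Total = 0 + 14386 + 228 = 14614.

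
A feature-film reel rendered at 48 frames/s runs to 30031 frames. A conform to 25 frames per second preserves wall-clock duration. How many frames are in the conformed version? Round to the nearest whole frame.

15641 frames

Frames at target rate = 30031 × (25) / (48) = 750775/48 ≈ 15641.146.
Nearest whole frame: 15641.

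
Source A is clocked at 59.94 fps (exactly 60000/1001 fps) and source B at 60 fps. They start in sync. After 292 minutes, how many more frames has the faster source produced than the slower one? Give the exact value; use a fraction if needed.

292 min = 17520 s.
A emits 60000/1001 × 17520 = 1051200000/1001 frames; B emits 60 × 17520 = 1051200.
Difference = 1051200/1001 frames (≈ 1050.1499); B is ahead of A.

1051200/1001 frames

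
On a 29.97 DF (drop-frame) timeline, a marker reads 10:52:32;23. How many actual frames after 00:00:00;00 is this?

1173409

As if non-drop at 30 labels/s: (10 × 3600 + 52 × 60 + 32) × 30 + 23 = 1174583.
Minute boundaries passed: 652; those not divisible by 10: 652 − 65 = 587; dropped labels = 2 × 587 = 1174.
Actual frame index = 1174583 − 1174 = 1173409.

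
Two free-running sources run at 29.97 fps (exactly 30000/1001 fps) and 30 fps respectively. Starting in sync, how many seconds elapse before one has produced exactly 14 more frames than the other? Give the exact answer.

7007/15 seconds

The gap grows by |30 − 30000/1001| = 30/1001 frames per second.
Time for a 14-frame gap: 14 ÷ (30/1001) = 7007/15 s.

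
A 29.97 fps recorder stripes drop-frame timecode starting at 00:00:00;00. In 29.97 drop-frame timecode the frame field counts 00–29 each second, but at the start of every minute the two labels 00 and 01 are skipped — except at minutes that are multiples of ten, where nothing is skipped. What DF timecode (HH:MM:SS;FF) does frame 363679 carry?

03:22:14;23

Each 10-minute DF block holds 10 × 60 × 30 − 9 × 2 = 17982 frames. 363679 ÷ 17982 → 20 full blocks, remainder 4039.
Within the partial block the first minute is 1800 frames and each further minute 1798, so 2 further minute boundaries passed. Total skipped labels = 18 × 20 + 2 × 2 = 364.
Non-drop label index = 363679 + 364 = 364043; at 30 labels/s that is 03:22:14:23, i.e. DF 03:22:14;23.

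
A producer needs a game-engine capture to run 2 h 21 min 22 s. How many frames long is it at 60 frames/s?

2 h 21 min 22 s = 8482 s.
Frames = 8482 × 60 = 508920.

508920 frames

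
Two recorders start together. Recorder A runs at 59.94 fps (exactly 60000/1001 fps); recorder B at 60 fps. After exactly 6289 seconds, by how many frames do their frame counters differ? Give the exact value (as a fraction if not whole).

A emits 60000/1001 × 6289 = 377340000/1001 frames; B emits 60 × 6289 = 377340.
Difference = 377340/1001 frames (≈ 376.9630); B is ahead of A.

377340/1001 frames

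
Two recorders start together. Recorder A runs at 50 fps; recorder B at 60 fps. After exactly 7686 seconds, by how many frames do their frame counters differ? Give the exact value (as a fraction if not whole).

A emits 50 × 7686 = 384300 frames; B emits 60 × 7686 = 461160.
Difference = 76860 frames; B is ahead of A.

76860 frames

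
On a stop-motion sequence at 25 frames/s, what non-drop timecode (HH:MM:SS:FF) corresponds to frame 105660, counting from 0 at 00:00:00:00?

01:10:26:10

105660 ÷ 25 = 4226 full seconds, remainder 10 frames.
4226 s = 1 h 10 min 26 s.
Timecode: 01:10:26:10.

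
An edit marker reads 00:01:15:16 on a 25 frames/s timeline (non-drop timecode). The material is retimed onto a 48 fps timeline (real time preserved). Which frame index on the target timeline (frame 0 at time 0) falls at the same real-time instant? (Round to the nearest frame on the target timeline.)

frame 3631

Source frame index: (0×3600 + 1×60 + 15) × 25 + 16 = 1891.
Real time: 1891 / (25) = 1891/25 s.
Target frame: (1891/25) × (48) = 90768/25 ≈ 3630.720 → 3631.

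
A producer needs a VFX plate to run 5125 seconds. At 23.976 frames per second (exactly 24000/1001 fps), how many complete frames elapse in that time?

122877 frames

Frames = 5125 × 24000/1001 = 123000000/1001 ≈ 122877.1229.
Complete frames: 122877.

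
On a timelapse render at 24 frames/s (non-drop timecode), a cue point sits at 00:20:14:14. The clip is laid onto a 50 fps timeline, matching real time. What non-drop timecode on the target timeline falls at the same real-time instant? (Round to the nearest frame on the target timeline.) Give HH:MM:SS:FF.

00:20:14:29

Source frame index: (0×3600 + 20×60 + 14) × 24 + 14 = 29150.
Real time: 29150 / (24) = 14575/12 s.
Target frame: (14575/12) × (50) = 364375/6 ≈ 60729.167 → 60729.
At 50 labels/s: frame 60729 → 00:20:14:29.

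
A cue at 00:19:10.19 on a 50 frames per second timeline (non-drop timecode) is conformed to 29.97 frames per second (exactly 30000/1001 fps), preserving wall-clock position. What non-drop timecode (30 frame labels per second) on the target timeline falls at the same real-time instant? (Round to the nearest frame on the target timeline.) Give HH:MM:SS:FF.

Source frame index: (0×3600 + 19×60 + 10) × 50 + 19 = 57519.
Real time: 57519 / (50) = 57519/50 s.
Target frame: (57519/50) × (30000/1001) = 448200/13 ≈ 34476.923 → 34477.
At 30 labels/s: frame 34477 → 00:19:09:07.

00:19:09:07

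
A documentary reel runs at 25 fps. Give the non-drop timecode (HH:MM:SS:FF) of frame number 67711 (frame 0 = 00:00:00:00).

00:45:08:11

67711 ÷ 25 = 2708 full seconds, remainder 11 frames.
2708 s = 0 h 45 min 8 s.
Timecode: 00:45:08:11.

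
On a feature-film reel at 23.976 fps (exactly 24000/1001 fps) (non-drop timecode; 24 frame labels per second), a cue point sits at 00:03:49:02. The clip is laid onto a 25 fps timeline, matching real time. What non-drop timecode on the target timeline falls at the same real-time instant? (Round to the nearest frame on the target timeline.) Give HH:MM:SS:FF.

Source frame index: (0×3600 + 3×60 + 49) × 24 + 2 = 5498.
Real time: 5498 / (24000/1001) = 2751749/12000 s.
Target frame: (2751749/12000) × (25) = 2751749/480 ≈ 5732.810 → 5733.
At 25 labels/s: frame 5733 → 00:03:49:08.

00:03:49:08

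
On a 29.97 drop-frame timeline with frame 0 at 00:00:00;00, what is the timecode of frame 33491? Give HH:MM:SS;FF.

Each 10-minute DF block holds 10 × 60 × 30 − 9 × 2 = 17982 frames. 33491 ÷ 17982 → 1 full block, remainder 15509.
Within the partial block the first minute is 1800 frames and each further minute 1798, so 8 further minute boundaries passed. Total skipped labels = 18 × 1 + 2 × 8 = 34.
Non-drop label index = 33491 + 34 = 33525; at 30 labels/s that is 00:18:37:15, i.e. DF 00:18:37;15.

00:18:37;15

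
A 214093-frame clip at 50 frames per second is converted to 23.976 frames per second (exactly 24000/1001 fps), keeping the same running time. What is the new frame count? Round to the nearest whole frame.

102662 frames

Frames at target rate = 214093 × (24000/1001) / (50) = 9342240/91 ≈ 102661.978.
Nearest whole frame: 102662.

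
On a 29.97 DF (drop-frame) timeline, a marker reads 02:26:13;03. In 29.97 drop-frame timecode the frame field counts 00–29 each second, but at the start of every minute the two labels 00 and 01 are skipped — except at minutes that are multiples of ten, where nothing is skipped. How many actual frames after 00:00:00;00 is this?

Complete 10-minute blocks: 14, each 17982 frames → 251748.
Remaining 6 whole minutes in the current block: 1800 + 5 × 1798 = 10790 frames.
Within the current minute: 13 × 30 + 3 − 2 = 391 (labels ;00/;01 skipped at this minute). Total = 251748 + 10790 + 391 = 262929.

262929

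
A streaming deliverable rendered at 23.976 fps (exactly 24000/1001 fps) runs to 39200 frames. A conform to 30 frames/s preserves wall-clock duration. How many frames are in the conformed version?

49049 frames

Target frames = source frames × (target rate / source rate) = 39200 × (30)/(24000/1001) = 39200 × 1001/800 = 49049.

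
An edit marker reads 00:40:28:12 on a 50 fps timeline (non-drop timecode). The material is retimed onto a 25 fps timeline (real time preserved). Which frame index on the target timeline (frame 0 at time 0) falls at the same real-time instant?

frame 60706

Source frame index: (0×3600 + 40×60 + 28) × 50 + 12 = 121412.
Real time: 121412 / (50) = 60706/25 s.
Target frame: (60706/25) × (25) = 60706.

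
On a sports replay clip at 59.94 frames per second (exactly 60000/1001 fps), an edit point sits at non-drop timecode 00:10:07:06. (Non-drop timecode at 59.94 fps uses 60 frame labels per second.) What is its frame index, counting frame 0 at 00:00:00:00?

Total seconds to the label: (0 × 3600 + 10 × 60 + 7) = 607.
Frame index = 607 × 60 + 6 = 36426.

frame 36426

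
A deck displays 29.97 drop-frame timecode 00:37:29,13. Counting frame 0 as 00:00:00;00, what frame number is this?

Complete 10-minute blocks: 3, each 17982 frames → 53946.
Remaining 7 whole minutes in the current block: 1800 + 6 × 1798 = 12588 frames.
Within the current minute: 29 × 30 + 13 − 2 = 881 (labels ;00/;01 skipped at this minute). Total = 53946 + 12588 + 881 = 67415.

67415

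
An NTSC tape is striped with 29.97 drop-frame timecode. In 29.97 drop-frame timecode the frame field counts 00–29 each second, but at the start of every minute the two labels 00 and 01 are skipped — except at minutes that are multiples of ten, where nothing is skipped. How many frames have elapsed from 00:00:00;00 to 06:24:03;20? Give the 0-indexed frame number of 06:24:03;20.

As if non-drop at 30 labels/s: (6 × 3600 + 24 × 60 + 3) × 30 + 20 = 691310.
Minute boundaries passed: 384; those not divisible by 10: 384 − 38 = 346; dropped labels = 2 × 346 = 692.
Actual frame index = 691310 − 692 = 690618.

690618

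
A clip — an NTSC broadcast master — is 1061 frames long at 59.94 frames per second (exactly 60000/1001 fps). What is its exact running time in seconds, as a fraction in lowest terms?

1062061/60000 seconds

Running time = 1061 ÷ (60000/1001) = 1061 × 1001/60000 = 1062061/60000 s.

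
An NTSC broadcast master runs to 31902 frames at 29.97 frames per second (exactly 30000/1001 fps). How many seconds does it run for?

Running time = 31902 / (30000/1001) = 1064.4634 s.

1064.4634 seconds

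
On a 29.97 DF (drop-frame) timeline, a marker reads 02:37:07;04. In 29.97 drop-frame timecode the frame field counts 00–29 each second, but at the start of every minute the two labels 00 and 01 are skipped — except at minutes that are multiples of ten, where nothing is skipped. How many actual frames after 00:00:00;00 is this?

282530

As if non-drop at 30 labels/s: (2 × 3600 + 37 × 60 + 7) × 30 + 4 = 282814.
Minute boundaries passed: 157; those not divisible by 10: 157 − 15 = 142; dropped labels = 2 × 142 = 284.
Actual frame index = 282814 − 284 = 282530.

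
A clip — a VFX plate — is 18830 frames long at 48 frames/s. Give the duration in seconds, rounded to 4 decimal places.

392.2917 seconds

Running time = 18830 × 1/48 = 9415/24 s ≈ 392.2917 s.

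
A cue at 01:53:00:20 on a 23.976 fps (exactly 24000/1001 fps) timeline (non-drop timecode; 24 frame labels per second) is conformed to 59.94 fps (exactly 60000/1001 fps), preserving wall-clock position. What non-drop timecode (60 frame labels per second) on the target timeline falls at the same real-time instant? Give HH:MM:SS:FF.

01:53:00:50

Source frame index: (1×3600 + 53×60 + 0) × 24 + 20 = 162740.
Real time: 162740 / (24000/1001) = 8145137/1200 s.
Target frame: (8145137/1200) × (60000/1001) = 406850.
At 60 labels/s: frame 406850 → 01:53:00:50.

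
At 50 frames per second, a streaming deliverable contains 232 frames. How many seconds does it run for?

4.64 seconds

Running time = 232 / (50) = 4.64 s.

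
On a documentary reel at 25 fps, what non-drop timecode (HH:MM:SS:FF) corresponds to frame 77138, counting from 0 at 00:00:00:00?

00:51:25:13

77138 ÷ 25 = 3085 full seconds, remainder 13 frames.
3085 s = 0 h 51 min 25 s.
Timecode: 00:51:25:13.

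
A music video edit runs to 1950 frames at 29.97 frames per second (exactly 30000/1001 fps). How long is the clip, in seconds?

Running time = 1950 / (30000/1001) = 65.065 s.

65.065 seconds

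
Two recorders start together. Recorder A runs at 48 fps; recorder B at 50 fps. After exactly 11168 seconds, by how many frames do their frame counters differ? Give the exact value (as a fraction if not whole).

A emits 48 × 11168 = 536064 frames; B emits 50 × 11168 = 558400.
Difference = 22336 frames; B is ahead of A.

22336 frames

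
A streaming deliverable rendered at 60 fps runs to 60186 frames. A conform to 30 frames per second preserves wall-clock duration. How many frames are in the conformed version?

Target frames = source frames × (target rate / source rate) = 60186 × (30)/(60) = 60186 × 1/2 = 30093.

30093 frames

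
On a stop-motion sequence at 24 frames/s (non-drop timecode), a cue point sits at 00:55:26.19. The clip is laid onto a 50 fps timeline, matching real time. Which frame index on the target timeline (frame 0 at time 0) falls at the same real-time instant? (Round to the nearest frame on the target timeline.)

Source frame index: (0×3600 + 55×60 + 26) × 24 + 19 = 79843.
Real time: 79843 / (24) = 79843/24 s.
Target frame: (79843/24) × (50) = 1996075/12 ≈ 166339.583 → 166340.

frame 166340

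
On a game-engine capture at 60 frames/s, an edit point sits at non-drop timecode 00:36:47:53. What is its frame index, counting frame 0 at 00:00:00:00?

Total seconds to the label: (0 × 3600 + 36 × 60 + 47) = 2207.
Frame index = 2207 × 60 + 53 = 132473.

132473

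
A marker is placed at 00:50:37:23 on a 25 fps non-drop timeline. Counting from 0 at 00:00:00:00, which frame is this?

75948

Total seconds to the label: (0 × 3600 + 50 × 60 + 37) = 3037.
Frame index = 3037 × 25 + 23 = 75948.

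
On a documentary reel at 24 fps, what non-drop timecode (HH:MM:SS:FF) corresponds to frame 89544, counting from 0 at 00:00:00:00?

01:02:11:00

89544 ÷ 24 = 3731 full seconds, remainder 0 frames.
3731 s = 1 h 2 min 11 s.
Timecode: 01:02:11:00.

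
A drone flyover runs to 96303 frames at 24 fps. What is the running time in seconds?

Running time = 96303 / (24) = 4012.625 s.

4012.625 seconds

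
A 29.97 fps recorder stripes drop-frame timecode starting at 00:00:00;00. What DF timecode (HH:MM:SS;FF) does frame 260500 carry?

02:24:52;00

Each 10-minute DF block holds 10 × 60 × 30 − 9 × 2 = 17982 frames. 260500 ÷ 17982 → 14 full blocks, remainder 8752.
Within the partial block the first minute is 1800 frames and each further minute 1798, so 4 further minute boundaries passed. Total skipped labels = 18 × 14 + 2 × 4 = 260.
Non-drop label index = 260500 + 260 = 260760; at 30 labels/s that is 02:24:52:00, i.e. DF 02:24:52;00.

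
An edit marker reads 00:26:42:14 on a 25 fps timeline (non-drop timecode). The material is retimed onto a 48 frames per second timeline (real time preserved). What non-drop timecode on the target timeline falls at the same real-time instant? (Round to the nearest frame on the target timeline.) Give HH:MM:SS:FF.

Source frame index: (0×3600 + 26×60 + 42) × 25 + 14 = 40064.
Real time: 40064 / (25) = 40064/25 s.
Target frame: (40064/25) × (48) = 1923072/25 ≈ 76922.880 → 76923.
At 48 labels/s: frame 76923 → 00:26:42:27.

00:26:42:27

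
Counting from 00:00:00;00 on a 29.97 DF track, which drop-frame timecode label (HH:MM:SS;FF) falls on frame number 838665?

07:46:23;15

Each 10-minute DF block holds 10 × 60 × 30 − 9 × 2 = 17982 frames. 838665 ÷ 17982 → 46 full blocks, remainder 11493.
Within the partial block the first minute is 1800 frames and each further minute 1798, so 6 further minute boundaries passed. Total skipped labels = 18 × 46 + 2 × 6 = 840.
Non-drop label index = 838665 + 840 = 839505; at 30 labels/s that is 07:46:23:15, i.e. DF 07:46:23;15.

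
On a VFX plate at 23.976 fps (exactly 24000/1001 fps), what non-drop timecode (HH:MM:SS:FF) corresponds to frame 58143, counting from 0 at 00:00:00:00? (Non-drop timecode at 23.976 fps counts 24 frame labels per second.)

00:40:22:15

58143 ÷ 24 = 2422 full seconds, remainder 15 frames.
2422 s = 0 h 40 min 22 s.
Timecode: 00:40:22:15.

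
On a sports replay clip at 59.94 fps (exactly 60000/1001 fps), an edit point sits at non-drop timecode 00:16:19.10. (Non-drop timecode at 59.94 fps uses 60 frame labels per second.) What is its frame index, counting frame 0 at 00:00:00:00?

58750

Total seconds to the label: (0 × 3600 + 16 × 60 + 19) = 979.
Frame index = 979 × 60 + 10 = 58750.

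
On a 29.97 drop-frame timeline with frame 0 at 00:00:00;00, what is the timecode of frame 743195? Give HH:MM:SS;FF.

06:53:17;29

Each 10-minute DF block holds 10 × 60 × 30 − 9 × 2 = 17982 frames. 743195 ÷ 17982 → 41 full blocks, remainder 5933.
Within the partial block the first minute is 1800 frames and each further minute 1798, so 3 further minute boundaries passed. Total skipped labels = 18 × 41 + 2 × 3 = 744.
Non-drop label index = 743195 + 744 = 743939; at 30 labels/s that is 06:53:17:29, i.e. DF 06:53:17;29.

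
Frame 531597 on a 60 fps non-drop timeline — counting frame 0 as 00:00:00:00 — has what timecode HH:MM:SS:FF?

02:27:39:57

531597 ÷ 60 = 8859 full seconds, remainder 57 frames.
8859 s = 2 h 27 min 39 s.
Timecode: 02:27:39:57.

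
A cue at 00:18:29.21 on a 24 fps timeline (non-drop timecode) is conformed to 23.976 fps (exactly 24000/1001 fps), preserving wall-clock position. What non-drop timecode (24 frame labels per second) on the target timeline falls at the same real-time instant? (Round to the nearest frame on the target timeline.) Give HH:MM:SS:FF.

00:18:28:18

Source frame index: (0×3600 + 18×60 + 29) × 24 + 21 = 26637.
Real time: 26637 / (24) = 8879/8 s.
Target frame: (8879/8) × (24000/1001) = 2049000/77 ≈ 26610.390 → 26610.
At 24 labels/s: frame 26610 → 00:18:28:18.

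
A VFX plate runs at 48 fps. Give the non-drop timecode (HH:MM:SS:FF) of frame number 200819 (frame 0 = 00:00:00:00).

200819 ÷ 48 = 4183 full seconds, remainder 35 frames.
4183 s = 1 h 9 min 43 s.
Timecode: 01:09:43:35.

01:09:43:35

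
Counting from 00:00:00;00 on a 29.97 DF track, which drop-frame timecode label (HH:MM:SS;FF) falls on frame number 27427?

Each 10-minute DF block holds 10 × 60 × 30 − 9 × 2 = 17982 frames. 27427 ÷ 17982 → 1 full block, remainder 9445.
Within the partial block the first minute is 1800 frames and each further minute 1798, so 5 further minute boundaries passed. Total skipped labels = 18 × 1 + 2 × 5 = 28.
Non-drop label index = 27427 + 28 = 27455; at 30 labels/s that is 00:15:15:05, i.e. DF 00:15:15;05.

00:15:15;05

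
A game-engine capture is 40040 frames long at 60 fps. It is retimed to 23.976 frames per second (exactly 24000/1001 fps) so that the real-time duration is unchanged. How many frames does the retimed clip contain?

Target frames = source frames × (target rate / source rate) = 40040 × (24000/1001)/(60) = 40040 × 400/1001 = 16000.

16000 frames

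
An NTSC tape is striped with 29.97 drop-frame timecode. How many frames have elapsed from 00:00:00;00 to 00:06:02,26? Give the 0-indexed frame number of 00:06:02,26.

Complete 10-minute blocks: 0, each 17982 frames → 0.
Remaining 6 whole minutes in the current block: 1800 + 5 × 1798 = 10790 frames.
Within the current minute: 2 × 30 + 26 − 2 = 84 (labels ;00/;01 skipped at this minute). Total = 0 + 10790 + 84 = 10874.

10874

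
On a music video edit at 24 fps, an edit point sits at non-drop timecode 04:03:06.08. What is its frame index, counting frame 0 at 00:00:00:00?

350072

Total seconds to the label: (4 × 3600 + 3 × 60 + 6) = 14586.
Frame index = 14586 × 24 + 8 = 350072.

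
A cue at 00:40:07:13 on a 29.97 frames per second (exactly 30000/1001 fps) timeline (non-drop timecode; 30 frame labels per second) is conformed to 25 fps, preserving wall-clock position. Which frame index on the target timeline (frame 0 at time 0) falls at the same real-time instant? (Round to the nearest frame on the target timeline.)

Source frame index: (0×3600 + 40×60 + 7) × 30 + 13 = 72223.
Real time: 72223 / (30000/1001) = 72295223/30000 s.
Target frame: (72295223/30000) × (25) = 72295223/1200 ≈ 60246.019 → 60246.

frame 60246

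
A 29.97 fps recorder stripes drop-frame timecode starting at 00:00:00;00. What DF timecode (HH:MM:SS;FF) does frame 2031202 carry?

Ten DF minutes hold 17982 frames, so frame 2031202 lies in block 112 (frames 2013984–2031965) with 17218 frames into that block.
The block's first minute is 1800 frames and the rest 1798 each; 17218 frames reaches minute 9, so 112 × 18 + 9 × 2 = 2034 labels have been skipped so far.
Adding those back, label number 2031202 + 2034 = 2033236 at 30 labels/s is 67774 s + 16 f = 18 h 49 min 34 s frame 16, i.e. 18:49:34;16.

18:49:34;16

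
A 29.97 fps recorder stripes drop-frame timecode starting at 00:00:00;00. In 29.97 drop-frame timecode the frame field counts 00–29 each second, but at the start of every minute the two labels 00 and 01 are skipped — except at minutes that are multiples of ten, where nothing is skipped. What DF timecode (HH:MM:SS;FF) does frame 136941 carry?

Each 10-minute DF block holds 10 × 60 × 30 − 9 × 2 = 17982 frames. 136941 ÷ 17982 → 7 full blocks, remainder 11067.
Within the partial block the first minute is 1800 frames and each further minute 1798, so 6 further minute boundaries passed. Total skipped labels = 18 × 7 + 2 × 6 = 138.
Non-drop label index = 136941 + 138 = 137079; at 30 labels/s that is 01:16:09:09, i.e. DF 01:16:09;09.

01:16:09;09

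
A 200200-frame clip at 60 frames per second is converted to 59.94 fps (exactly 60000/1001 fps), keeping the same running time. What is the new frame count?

Target frames = source frames × (target rate / source rate) = 200200 × (60000/1001)/(60) = 200200 × 1000/1001 = 200000.

200000 frames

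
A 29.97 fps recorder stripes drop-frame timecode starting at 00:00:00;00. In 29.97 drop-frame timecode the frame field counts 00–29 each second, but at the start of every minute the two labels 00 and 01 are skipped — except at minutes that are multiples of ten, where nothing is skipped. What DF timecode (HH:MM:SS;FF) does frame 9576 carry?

Each 10-minute DF block holds 10 × 60 × 30 − 9 × 2 = 17982 frames. 9576 ÷ 17982 → 0 full blocks, remainder 9576.
Within the partial block the first minute is 1800 frames and each further minute 1798, so 5 further minute boundaries passed. Total skipped labels = 18 × 0 + 2 × 5 = 10.
Non-drop label index = 9576 + 10 = 9586; at 30 labels/s that is 00:05:19:16, i.e. DF 00:05:19;16.

00:05:19;16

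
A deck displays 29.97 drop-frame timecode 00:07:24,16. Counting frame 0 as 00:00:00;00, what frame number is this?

Complete 10-minute blocks: 0, each 17982 frames → 0.
Remaining 7 whole minutes in the current block: 1800 + 6 × 1798 = 12588 frames.
Within the current minute: 24 × 30 + 16 − 2 = 734 (labels ;00/;01 skipped at this minute). Total = 0 + 12588 + 734 = 13322.

13322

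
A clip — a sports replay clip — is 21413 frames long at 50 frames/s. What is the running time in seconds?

428.26 seconds

Running time = 21413 / (50) = 428.26 s.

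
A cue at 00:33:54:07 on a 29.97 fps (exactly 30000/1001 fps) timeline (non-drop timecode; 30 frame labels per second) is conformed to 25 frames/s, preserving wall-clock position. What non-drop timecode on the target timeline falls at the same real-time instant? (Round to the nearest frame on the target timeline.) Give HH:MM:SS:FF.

Source frame index: (0×3600 + 33×60 + 54) × 30 + 7 = 61027.
Real time: 61027 / (30000/1001) = 61088027/30000 s.
Target frame: (61088027/30000) × (25) = 61088027/1200 ≈ 50906.689 → 50907.
At 25 labels/s: frame 50907 → 00:33:56:07.

00:33:56:07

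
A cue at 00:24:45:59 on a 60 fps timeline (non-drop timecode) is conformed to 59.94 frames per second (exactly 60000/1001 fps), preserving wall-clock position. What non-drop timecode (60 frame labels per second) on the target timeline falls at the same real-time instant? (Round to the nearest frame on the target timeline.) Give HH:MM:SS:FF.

00:24:44:30

Source frame index: (0×3600 + 24×60 + 45) × 60 + 59 = 89159.
Real time: 89159 / (60) = 89159/60 s.
Target frame: (89159/60) × (60000/1001) = 12737000/143 ≈ 89069.930 → 89070.
At 60 labels/s: frame 89070 → 00:24:44:30.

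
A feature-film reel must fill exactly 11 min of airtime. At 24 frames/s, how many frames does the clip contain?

11 min = 660 s.
Frames = 660 × 24 = 15840.

15840 frames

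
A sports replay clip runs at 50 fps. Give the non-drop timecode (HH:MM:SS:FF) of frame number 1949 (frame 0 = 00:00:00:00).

1949 ÷ 50 = 38 full seconds, remainder 49 frames.
38 s = 0 h 0 min 38 s.
Timecode: 00:00:38:49.

00:00:38:49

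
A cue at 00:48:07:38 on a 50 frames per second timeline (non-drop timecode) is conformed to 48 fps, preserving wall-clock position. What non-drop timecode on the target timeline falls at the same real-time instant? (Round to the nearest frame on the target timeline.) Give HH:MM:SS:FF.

00:48:07:36

Source frame index: (0×3600 + 48×60 + 7) × 50 + 38 = 144388.
Real time: 144388 / (50) = 72194/25 s.
Target frame: (72194/25) × (48) = 3465312/25 ≈ 138612.480 → 138612.
At 48 labels/s: frame 138612 → 00:48:07:36.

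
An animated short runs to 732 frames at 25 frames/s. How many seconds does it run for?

Running time = 732 / (25) = 29.28 s.

29.28 seconds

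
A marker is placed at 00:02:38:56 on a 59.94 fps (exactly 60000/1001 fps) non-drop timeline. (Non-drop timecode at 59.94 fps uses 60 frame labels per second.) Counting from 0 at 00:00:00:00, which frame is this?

Total seconds to the label: (0 × 3600 + 2 × 60 + 38) = 158.
Frame index = 158 × 60 + 56 = 9536.

frame 9536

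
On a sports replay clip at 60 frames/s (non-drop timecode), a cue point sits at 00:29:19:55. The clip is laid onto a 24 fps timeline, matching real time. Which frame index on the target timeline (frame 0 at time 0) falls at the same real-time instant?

frame 42238

Source frame index: (0×3600 + 29×60 + 19) × 60 + 55 = 105595.
Real time: 105595 / (60) = 21119/12 s.
Target frame: (21119/12) × (24) = 42238.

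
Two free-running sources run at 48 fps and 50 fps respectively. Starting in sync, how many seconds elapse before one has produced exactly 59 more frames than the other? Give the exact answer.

The gap grows by |50 − 48| = 2 frames per second.
Time for a 59-frame gap: 59 ÷ (2) = 29.5 s.

29.5 seconds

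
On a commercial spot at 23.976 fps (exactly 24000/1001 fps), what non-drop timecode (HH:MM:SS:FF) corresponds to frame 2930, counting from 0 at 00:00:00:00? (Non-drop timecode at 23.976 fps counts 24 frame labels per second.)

2930 ÷ 24 = 122 full seconds, remainder 2 frames.
122 s = 0 h 2 min 2 s.
Timecode: 00:02:02:02.

00:02:02:02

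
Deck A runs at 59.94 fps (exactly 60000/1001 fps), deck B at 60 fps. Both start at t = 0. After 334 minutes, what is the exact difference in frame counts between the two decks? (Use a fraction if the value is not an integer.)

334 min = 20040 s.
A emits 60000/1001 × 20040 = 1202400000/1001 frames; B emits 60 × 20040 = 1202400.
Difference = 1202400/1001 frames (≈ 1201.1988); B is ahead of A.

1202400/1001 frames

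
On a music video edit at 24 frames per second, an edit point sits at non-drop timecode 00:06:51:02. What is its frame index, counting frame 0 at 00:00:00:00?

Total seconds to the label: (0 × 3600 + 6 × 60 + 51) = 411.
Frame index = 411 × 24 + 2 = 9866.

frame 9866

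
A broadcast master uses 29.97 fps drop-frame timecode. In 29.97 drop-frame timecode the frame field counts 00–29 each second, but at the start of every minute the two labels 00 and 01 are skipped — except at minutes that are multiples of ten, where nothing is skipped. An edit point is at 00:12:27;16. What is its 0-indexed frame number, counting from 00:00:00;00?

Complete 10-minute blocks: 1, each 17982 frames → 17982.
Remaining 2 whole minutes in the current block: 1800 + 1 × 1798 = 3598 frames.
Within the current minute: 27 × 30 + 16 − 2 = 824 (labels ;00/;01 skipped at this minute). Total = 17982 + 3598 + 824 = 22404.

22404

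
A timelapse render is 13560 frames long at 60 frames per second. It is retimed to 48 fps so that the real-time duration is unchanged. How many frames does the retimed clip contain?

10848 frames

Target frames = source frames × (target rate / source rate) = 13560 × (48)/(60) = 13560 × 4/5 = 10848.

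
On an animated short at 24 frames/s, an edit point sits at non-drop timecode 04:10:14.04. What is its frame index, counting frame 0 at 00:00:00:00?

frame 360340

Total seconds to the label: (4 × 3600 + 10 × 60 + 14) = 15014.
Frame index = 15014 × 24 + 4 = 360340.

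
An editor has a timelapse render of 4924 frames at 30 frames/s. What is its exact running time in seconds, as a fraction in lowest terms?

2462/15 seconds

Running time = 4924 ÷ (30) = 4924 × 1/30 = 2462/15 s.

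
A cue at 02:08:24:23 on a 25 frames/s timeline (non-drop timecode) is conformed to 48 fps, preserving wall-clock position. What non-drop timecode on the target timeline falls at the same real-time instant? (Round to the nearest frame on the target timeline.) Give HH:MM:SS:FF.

Source frame index: (2×3600 + 8×60 + 24) × 25 + 23 = 192623.
Real time: 192623 / (25) = 192623/25 s.
Target frame: (192623/25) × (48) = 9245904/25 ≈ 369836.160 → 369836.
At 48 labels/s: frame 369836 → 02:08:24:44.

02:08:24:44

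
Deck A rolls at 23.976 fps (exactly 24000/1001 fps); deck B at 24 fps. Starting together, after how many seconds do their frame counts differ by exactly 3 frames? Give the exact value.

125.125 seconds

The gap grows by |24 − 24000/1001| = 24/1001 frames per second.
Time for a 3-frame gap: 3 ÷ (24/1001) = 125.125 s.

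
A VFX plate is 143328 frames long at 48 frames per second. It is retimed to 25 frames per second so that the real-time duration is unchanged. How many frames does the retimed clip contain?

74650 frames

Target frames = source frames × (target rate / source rate) = 143328 × (25)/(48) = 143328 × 25/48 = 74650.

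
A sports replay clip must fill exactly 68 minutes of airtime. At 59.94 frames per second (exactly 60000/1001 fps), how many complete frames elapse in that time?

68 min = 4080 s.
Frames = 4080 × 60000/1001 = 244800000/1001 ≈ 244555.4446.
Complete frames: 244555.

244555 frames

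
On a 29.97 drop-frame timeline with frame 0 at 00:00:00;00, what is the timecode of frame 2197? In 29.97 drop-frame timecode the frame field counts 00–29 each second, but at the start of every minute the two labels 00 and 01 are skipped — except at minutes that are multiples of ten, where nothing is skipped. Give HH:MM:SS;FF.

Ten DF minutes hold 17982 frames, so frame 2197 lies in block 0 (frames 0–17981) with 2197 frames into that block.
The block's first minute is 1800 frames and the rest 1798 each; 2197 frames reaches minute 1, so 0 × 18 + 1 × 2 = 2 labels have been skipped so far.
Adding those back, label number 2197 + 2 = 2199 at 30 labels/s is 73 s + 9 f = 0 h 1 min 13 s frame 9, i.e. 00:01:13;09.

00:01:13;09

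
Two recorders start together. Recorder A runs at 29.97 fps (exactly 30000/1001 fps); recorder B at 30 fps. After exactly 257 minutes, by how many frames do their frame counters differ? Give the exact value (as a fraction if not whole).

462600/1001 frames

257 min = 15420 s.
A emits 30000/1001 × 15420 = 462600000/1001 frames; B emits 30 × 15420 = 462600.
Difference = 462600/1001 frames (≈ 462.1379); B is ahead of A.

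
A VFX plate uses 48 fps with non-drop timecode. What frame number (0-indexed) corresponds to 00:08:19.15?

23967

Total seconds to the label: (0 × 3600 + 8 × 60 + 19) = 499.
Frame index = 499 × 48 + 15 = 23967.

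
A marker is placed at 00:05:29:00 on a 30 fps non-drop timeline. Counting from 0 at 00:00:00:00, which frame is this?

9870

Total seconds to the label: (0 × 3600 + 5 × 60 + 29) = 329.
Frame index = 329 × 30 + 0 = 9870.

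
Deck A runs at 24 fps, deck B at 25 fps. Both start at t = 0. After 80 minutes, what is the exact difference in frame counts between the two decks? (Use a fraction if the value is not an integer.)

4800 frames

80 min = 4800 s.
A emits 24 × 4800 = 115200 frames; B emits 25 × 4800 = 120000.
Difference = 4800 frames; B is ahead of A.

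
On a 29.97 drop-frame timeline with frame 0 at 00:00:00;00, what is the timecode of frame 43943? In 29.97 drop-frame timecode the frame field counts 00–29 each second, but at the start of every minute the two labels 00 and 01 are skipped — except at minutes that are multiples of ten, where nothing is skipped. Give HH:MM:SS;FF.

Each 10-minute DF block holds 10 × 60 × 30 − 9 × 2 = 17982 frames. 43943 ÷ 17982 → 2 full blocks, remainder 7979.
Within the partial block the first minute is 1800 frames and each further minute 1798, so 4 further minute boundaries passed. Total skipped labels = 18 × 2 + 2 × 4 = 44.
Non-drop label index = 43943 + 44 = 43987; at 30 labels/s that is 00:24:26:07, i.e. DF 00:24:26;07.

00:24:26;07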